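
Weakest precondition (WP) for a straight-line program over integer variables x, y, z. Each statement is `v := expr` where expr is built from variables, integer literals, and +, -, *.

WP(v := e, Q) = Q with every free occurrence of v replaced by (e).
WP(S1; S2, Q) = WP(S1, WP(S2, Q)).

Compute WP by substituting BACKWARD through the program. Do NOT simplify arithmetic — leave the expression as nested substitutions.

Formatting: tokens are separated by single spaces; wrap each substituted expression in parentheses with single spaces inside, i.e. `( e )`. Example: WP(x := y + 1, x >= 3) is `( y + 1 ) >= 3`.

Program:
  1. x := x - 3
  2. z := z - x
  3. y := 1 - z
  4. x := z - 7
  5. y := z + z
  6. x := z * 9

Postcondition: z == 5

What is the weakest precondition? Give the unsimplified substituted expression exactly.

Answer: ( z - ( x - 3 ) ) == 5

Derivation:
post: z == 5
stmt 6: x := z * 9  -- replace 0 occurrence(s) of x with (z * 9)
  => z == 5
stmt 5: y := z + z  -- replace 0 occurrence(s) of y with (z + z)
  => z == 5
stmt 4: x := z - 7  -- replace 0 occurrence(s) of x with (z - 7)
  => z == 5
stmt 3: y := 1 - z  -- replace 0 occurrence(s) of y with (1 - z)
  => z == 5
stmt 2: z := z - x  -- replace 1 occurrence(s) of z with (z - x)
  => ( z - x ) == 5
stmt 1: x := x - 3  -- replace 1 occurrence(s) of x with (x - 3)
  => ( z - ( x - 3 ) ) == 5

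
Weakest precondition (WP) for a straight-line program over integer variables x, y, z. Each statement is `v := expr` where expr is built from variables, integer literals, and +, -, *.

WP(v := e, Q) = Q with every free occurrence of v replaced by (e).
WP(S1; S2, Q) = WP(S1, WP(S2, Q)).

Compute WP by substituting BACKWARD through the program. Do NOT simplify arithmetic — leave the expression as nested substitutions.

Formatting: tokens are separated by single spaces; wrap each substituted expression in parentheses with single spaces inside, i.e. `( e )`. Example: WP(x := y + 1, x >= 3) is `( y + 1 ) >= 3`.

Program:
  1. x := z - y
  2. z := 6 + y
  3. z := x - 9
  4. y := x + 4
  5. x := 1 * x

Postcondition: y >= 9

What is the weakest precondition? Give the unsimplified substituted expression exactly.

Answer: ( ( z - y ) + 4 ) >= 9

Derivation:
post: y >= 9
stmt 5: x := 1 * x  -- replace 0 occurrence(s) of x with (1 * x)
  => y >= 9
stmt 4: y := x + 4  -- replace 1 occurrence(s) of y with (x + 4)
  => ( x + 4 ) >= 9
stmt 3: z := x - 9  -- replace 0 occurrence(s) of z with (x - 9)
  => ( x + 4 ) >= 9
stmt 2: z := 6 + y  -- replace 0 occurrence(s) of z with (6 + y)
  => ( x + 4 ) >= 9
stmt 1: x := z - y  -- replace 1 occurrence(s) of x with (z - y)
  => ( ( z - y ) + 4 ) >= 9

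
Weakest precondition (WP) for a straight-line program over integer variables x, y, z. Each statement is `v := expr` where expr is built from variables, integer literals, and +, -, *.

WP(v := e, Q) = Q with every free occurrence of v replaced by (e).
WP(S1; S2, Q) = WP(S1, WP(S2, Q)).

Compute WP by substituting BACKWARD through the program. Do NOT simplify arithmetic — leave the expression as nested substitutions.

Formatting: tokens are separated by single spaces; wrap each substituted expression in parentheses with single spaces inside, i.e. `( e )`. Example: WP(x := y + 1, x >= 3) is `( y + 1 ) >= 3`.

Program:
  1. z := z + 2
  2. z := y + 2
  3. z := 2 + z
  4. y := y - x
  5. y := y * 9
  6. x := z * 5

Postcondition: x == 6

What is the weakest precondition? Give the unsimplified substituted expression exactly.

post: x == 6
stmt 6: x := z * 5  -- replace 1 occurrence(s) of x with (z * 5)
  => ( z * 5 ) == 6
stmt 5: y := y * 9  -- replace 0 occurrence(s) of y with (y * 9)
  => ( z * 5 ) == 6
stmt 4: y := y - x  -- replace 0 occurrence(s) of y with (y - x)
  => ( z * 5 ) == 6
stmt 3: z := 2 + z  -- replace 1 occurrence(s) of z with (2 + z)
  => ( ( 2 + z ) * 5 ) == 6
stmt 2: z := y + 2  -- replace 1 occurrence(s) of z with (y + 2)
  => ( ( 2 + ( y + 2 ) ) * 5 ) == 6
stmt 1: z := z + 2  -- replace 0 occurrence(s) of z with (z + 2)
  => ( ( 2 + ( y + 2 ) ) * 5 ) == 6

Answer: ( ( 2 + ( y + 2 ) ) * 5 ) == 6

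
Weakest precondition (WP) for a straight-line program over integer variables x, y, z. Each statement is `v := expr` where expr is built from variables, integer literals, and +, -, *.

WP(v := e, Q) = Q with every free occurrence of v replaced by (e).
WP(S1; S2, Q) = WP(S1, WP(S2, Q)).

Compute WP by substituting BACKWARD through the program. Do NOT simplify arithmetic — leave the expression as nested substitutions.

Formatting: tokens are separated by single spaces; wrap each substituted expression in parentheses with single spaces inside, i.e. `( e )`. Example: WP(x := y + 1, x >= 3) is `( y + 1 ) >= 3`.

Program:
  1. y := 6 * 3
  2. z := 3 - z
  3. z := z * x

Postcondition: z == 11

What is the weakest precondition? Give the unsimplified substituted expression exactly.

Answer: ( ( 3 - z ) * x ) == 11

Derivation:
post: z == 11
stmt 3: z := z * x  -- replace 1 occurrence(s) of z with (z * x)
  => ( z * x ) == 11
stmt 2: z := 3 - z  -- replace 1 occurrence(s) of z with (3 - z)
  => ( ( 3 - z ) * x ) == 11
stmt 1: y := 6 * 3  -- replace 0 occurrence(s) of y with (6 * 3)
  => ( ( 3 - z ) * x ) == 11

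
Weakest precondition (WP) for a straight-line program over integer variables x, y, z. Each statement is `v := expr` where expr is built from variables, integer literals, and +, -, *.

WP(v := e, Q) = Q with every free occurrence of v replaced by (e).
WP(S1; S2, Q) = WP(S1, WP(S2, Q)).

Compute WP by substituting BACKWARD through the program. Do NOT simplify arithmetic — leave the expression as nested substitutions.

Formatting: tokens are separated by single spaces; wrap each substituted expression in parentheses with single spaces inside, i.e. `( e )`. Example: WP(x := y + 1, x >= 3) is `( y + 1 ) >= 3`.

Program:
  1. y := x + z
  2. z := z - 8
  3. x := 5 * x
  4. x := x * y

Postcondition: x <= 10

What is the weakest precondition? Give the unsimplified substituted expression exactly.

post: x <= 10
stmt 4: x := x * y  -- replace 1 occurrence(s) of x with (x * y)
  => ( x * y ) <= 10
stmt 3: x := 5 * x  -- replace 1 occurrence(s) of x with (5 * x)
  => ( ( 5 * x ) * y ) <= 10
stmt 2: z := z - 8  -- replace 0 occurrence(s) of z with (z - 8)
  => ( ( 5 * x ) * y ) <= 10
stmt 1: y := x + z  -- replace 1 occurrence(s) of y with (x + z)
  => ( ( 5 * x ) * ( x + z ) ) <= 10

Answer: ( ( 5 * x ) * ( x + z ) ) <= 10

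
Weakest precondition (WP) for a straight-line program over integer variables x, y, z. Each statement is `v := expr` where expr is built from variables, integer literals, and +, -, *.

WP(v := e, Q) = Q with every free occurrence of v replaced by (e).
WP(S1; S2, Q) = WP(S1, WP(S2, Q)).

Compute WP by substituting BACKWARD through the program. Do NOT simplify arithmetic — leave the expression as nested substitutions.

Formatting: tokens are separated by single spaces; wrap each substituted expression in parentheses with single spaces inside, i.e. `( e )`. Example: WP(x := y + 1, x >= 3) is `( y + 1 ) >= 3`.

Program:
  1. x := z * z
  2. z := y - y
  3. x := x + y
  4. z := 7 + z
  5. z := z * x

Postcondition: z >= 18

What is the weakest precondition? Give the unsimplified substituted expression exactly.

post: z >= 18
stmt 5: z := z * x  -- replace 1 occurrence(s) of z with (z * x)
  => ( z * x ) >= 18
stmt 4: z := 7 + z  -- replace 1 occurrence(s) of z with (7 + z)
  => ( ( 7 + z ) * x ) >= 18
stmt 3: x := x + y  -- replace 1 occurrence(s) of x with (x + y)
  => ( ( 7 + z ) * ( x + y ) ) >= 18
stmt 2: z := y - y  -- replace 1 occurrence(s) of z with (y - y)
  => ( ( 7 + ( y - y ) ) * ( x + y ) ) >= 18
stmt 1: x := z * z  -- replace 1 occurrence(s) of x with (z * z)
  => ( ( 7 + ( y - y ) ) * ( ( z * z ) + y ) ) >= 18

Answer: ( ( 7 + ( y - y ) ) * ( ( z * z ) + y ) ) >= 18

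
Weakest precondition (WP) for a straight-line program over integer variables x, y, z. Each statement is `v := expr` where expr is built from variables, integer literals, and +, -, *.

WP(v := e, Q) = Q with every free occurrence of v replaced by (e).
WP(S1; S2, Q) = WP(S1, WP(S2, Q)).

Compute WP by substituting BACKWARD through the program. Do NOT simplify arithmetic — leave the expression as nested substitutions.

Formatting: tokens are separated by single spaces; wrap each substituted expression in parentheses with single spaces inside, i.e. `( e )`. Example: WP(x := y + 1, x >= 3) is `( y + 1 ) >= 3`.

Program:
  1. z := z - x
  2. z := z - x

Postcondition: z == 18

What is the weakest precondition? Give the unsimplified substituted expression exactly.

Answer: ( ( z - x ) - x ) == 18

Derivation:
post: z == 18
stmt 2: z := z - x  -- replace 1 occurrence(s) of z with (z - x)
  => ( z - x ) == 18
stmt 1: z := z - x  -- replace 1 occurrence(s) of z with (z - x)
  => ( ( z - x ) - x ) == 18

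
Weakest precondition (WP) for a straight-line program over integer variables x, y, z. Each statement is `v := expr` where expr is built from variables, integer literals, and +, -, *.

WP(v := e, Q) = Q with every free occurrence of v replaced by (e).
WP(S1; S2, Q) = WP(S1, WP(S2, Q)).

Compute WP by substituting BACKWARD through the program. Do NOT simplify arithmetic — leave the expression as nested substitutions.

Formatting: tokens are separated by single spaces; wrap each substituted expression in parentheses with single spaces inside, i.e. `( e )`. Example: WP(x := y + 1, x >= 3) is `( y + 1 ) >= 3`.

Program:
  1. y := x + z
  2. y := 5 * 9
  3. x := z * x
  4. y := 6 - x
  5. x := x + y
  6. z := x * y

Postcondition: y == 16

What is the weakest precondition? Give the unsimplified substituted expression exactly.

Answer: ( 6 - ( z * x ) ) == 16

Derivation:
post: y == 16
stmt 6: z := x * y  -- replace 0 occurrence(s) of z with (x * y)
  => y == 16
stmt 5: x := x + y  -- replace 0 occurrence(s) of x with (x + y)
  => y == 16
stmt 4: y := 6 - x  -- replace 1 occurrence(s) of y with (6 - x)
  => ( 6 - x ) == 16
stmt 3: x := z * x  -- replace 1 occurrence(s) of x with (z * x)
  => ( 6 - ( z * x ) ) == 16
stmt 2: y := 5 * 9  -- replace 0 occurrence(s) of y with (5 * 9)
  => ( 6 - ( z * x ) ) == 16
stmt 1: y := x + z  -- replace 0 occurrence(s) of y with (x + z)
  => ( 6 - ( z * x ) ) == 16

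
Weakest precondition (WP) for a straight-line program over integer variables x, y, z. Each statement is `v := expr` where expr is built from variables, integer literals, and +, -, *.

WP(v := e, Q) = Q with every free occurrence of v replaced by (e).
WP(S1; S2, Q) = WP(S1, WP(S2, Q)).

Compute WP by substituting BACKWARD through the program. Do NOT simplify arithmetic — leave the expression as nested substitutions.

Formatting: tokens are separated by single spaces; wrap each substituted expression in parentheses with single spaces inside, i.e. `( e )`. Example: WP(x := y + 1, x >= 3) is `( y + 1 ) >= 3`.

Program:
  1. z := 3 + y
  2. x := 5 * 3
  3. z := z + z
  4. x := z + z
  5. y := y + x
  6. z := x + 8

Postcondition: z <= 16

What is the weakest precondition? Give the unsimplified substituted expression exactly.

Answer: ( ( ( ( 3 + y ) + ( 3 + y ) ) + ( ( 3 + y ) + ( 3 + y ) ) ) + 8 ) <= 16

Derivation:
post: z <= 16
stmt 6: z := x + 8  -- replace 1 occurrence(s) of z with (x + 8)
  => ( x + 8 ) <= 16
stmt 5: y := y + x  -- replace 0 occurrence(s) of y with (y + x)
  => ( x + 8 ) <= 16
stmt 4: x := z + z  -- replace 1 occurrence(s) of x with (z + z)
  => ( ( z + z ) + 8 ) <= 16
stmt 3: z := z + z  -- replace 2 occurrence(s) of z with (z + z)
  => ( ( ( z + z ) + ( z + z ) ) + 8 ) <= 16
stmt 2: x := 5 * 3  -- replace 0 occurrence(s) of x with (5 * 3)
  => ( ( ( z + z ) + ( z + z ) ) + 8 ) <= 16
stmt 1: z := 3 + y  -- replace 4 occurrence(s) of z with (3 + y)
  => ( ( ( ( 3 + y ) + ( 3 + y ) ) + ( ( 3 + y ) + ( 3 + y ) ) ) + 8 ) <= 16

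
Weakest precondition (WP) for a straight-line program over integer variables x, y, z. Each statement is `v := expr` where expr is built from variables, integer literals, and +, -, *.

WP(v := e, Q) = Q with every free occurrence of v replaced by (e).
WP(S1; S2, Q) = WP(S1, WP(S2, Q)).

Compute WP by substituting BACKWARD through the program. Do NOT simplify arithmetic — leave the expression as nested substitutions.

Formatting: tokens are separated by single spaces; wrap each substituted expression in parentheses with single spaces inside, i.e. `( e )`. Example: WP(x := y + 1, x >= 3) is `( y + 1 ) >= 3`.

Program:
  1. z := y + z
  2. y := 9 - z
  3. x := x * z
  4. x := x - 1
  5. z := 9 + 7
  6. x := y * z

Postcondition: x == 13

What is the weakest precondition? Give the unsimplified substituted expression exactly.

Answer: ( ( 9 - ( y + z ) ) * ( 9 + 7 ) ) == 13

Derivation:
post: x == 13
stmt 6: x := y * z  -- replace 1 occurrence(s) of x with (y * z)
  => ( y * z ) == 13
stmt 5: z := 9 + 7  -- replace 1 occurrence(s) of z with (9 + 7)
  => ( y * ( 9 + 7 ) ) == 13
stmt 4: x := x - 1  -- replace 0 occurrence(s) of x with (x - 1)
  => ( y * ( 9 + 7 ) ) == 13
stmt 3: x := x * z  -- replace 0 occurrence(s) of x with (x * z)
  => ( y * ( 9 + 7 ) ) == 13
stmt 2: y := 9 - z  -- replace 1 occurrence(s) of y with (9 - z)
  => ( ( 9 - z ) * ( 9 + 7 ) ) == 13
stmt 1: z := y + z  -- replace 1 occurrence(s) of z with (y + z)
  => ( ( 9 - ( y + z ) ) * ( 9 + 7 ) ) == 13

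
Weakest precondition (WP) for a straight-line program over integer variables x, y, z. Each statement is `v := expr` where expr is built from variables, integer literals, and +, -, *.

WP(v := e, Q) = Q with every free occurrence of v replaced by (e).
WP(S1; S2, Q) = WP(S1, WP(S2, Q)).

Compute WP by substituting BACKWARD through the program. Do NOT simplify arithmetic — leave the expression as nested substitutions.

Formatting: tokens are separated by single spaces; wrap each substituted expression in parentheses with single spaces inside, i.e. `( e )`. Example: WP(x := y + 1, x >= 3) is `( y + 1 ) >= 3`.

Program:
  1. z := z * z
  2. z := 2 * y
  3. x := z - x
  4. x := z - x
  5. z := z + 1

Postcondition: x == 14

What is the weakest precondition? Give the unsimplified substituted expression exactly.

post: x == 14
stmt 5: z := z + 1  -- replace 0 occurrence(s) of z with (z + 1)
  => x == 14
stmt 4: x := z - x  -- replace 1 occurrence(s) of x with (z - x)
  => ( z - x ) == 14
stmt 3: x := z - x  -- replace 1 occurrence(s) of x with (z - x)
  => ( z - ( z - x ) ) == 14
stmt 2: z := 2 * y  -- replace 2 occurrence(s) of z with (2 * y)
  => ( ( 2 * y ) - ( ( 2 * y ) - x ) ) == 14
stmt 1: z := z * z  -- replace 0 occurrence(s) of z with (z * z)
  => ( ( 2 * y ) - ( ( 2 * y ) - x ) ) == 14

Answer: ( ( 2 * y ) - ( ( 2 * y ) - x ) ) == 14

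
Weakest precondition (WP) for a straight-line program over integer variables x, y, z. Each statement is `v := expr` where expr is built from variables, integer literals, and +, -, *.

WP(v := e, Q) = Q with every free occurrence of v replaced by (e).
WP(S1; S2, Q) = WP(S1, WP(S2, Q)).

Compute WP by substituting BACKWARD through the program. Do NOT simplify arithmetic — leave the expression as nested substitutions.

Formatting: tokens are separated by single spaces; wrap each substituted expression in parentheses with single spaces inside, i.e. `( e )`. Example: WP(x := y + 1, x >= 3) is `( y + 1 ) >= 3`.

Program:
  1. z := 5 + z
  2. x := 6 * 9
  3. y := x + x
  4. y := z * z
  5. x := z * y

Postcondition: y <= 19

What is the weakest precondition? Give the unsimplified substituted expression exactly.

post: y <= 19
stmt 5: x := z * y  -- replace 0 occurrence(s) of x with (z * y)
  => y <= 19
stmt 4: y := z * z  -- replace 1 occurrence(s) of y with (z * z)
  => ( z * z ) <= 19
stmt 3: y := x + x  -- replace 0 occurrence(s) of y with (x + x)
  => ( z * z ) <= 19
stmt 2: x := 6 * 9  -- replace 0 occurrence(s) of x with (6 * 9)
  => ( z * z ) <= 19
stmt 1: z := 5 + z  -- replace 2 occurrence(s) of z with (5 + z)
  => ( ( 5 + z ) * ( 5 + z ) ) <= 19

Answer: ( ( 5 + z ) * ( 5 + z ) ) <= 19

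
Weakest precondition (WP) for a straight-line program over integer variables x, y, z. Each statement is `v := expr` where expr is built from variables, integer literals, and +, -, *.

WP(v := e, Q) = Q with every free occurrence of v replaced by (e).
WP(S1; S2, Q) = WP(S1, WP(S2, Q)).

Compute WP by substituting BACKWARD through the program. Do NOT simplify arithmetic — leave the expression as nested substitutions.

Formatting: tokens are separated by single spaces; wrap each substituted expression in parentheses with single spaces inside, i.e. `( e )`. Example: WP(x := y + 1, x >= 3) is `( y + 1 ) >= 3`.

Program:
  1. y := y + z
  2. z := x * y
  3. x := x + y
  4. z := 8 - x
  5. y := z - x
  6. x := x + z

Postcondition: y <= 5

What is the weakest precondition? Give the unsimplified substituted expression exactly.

Answer: ( ( 8 - ( x + ( y + z ) ) ) - ( x + ( y + z ) ) ) <= 5

Derivation:
post: y <= 5
stmt 6: x := x + z  -- replace 0 occurrence(s) of x with (x + z)
  => y <= 5
stmt 5: y := z - x  -- replace 1 occurrence(s) of y with (z - x)
  => ( z - x ) <= 5
stmt 4: z := 8 - x  -- replace 1 occurrence(s) of z with (8 - x)
  => ( ( 8 - x ) - x ) <= 5
stmt 3: x := x + y  -- replace 2 occurrence(s) of x with (x + y)
  => ( ( 8 - ( x + y ) ) - ( x + y ) ) <= 5
stmt 2: z := x * y  -- replace 0 occurrence(s) of z with (x * y)
  => ( ( 8 - ( x + y ) ) - ( x + y ) ) <= 5
stmt 1: y := y + z  -- replace 2 occurrence(s) of y with (y + z)
  => ( ( 8 - ( x + ( y + z ) ) ) - ( x + ( y + z ) ) ) <= 5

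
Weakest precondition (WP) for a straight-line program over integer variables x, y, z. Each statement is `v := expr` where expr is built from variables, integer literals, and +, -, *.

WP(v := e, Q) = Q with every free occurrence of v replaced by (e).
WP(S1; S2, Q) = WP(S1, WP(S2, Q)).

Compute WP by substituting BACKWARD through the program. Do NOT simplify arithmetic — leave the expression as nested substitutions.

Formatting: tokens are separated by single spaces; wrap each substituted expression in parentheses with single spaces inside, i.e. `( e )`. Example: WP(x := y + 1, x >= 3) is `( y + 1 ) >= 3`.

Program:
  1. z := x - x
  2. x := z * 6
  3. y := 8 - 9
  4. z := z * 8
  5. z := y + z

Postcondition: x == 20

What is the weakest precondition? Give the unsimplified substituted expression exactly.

Answer: ( ( x - x ) * 6 ) == 20

Derivation:
post: x == 20
stmt 5: z := y + z  -- replace 0 occurrence(s) of z with (y + z)
  => x == 20
stmt 4: z := z * 8  -- replace 0 occurrence(s) of z with (z * 8)
  => x == 20
stmt 3: y := 8 - 9  -- replace 0 occurrence(s) of y with (8 - 9)
  => x == 20
stmt 2: x := z * 6  -- replace 1 occurrence(s) of x with (z * 6)
  => ( z * 6 ) == 20
stmt 1: z := x - x  -- replace 1 occurrence(s) of z with (x - x)
  => ( ( x - x ) * 6 ) == 20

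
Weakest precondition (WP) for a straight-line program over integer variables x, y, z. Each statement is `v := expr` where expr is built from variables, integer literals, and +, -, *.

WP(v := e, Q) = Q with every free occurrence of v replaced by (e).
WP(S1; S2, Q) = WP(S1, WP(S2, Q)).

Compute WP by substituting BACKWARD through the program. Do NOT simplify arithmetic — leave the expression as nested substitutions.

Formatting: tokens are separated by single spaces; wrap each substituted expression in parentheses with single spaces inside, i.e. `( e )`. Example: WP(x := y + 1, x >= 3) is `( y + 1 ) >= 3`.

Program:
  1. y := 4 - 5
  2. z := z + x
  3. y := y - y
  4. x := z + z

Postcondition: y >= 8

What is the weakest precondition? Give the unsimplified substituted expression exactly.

Answer: ( ( 4 - 5 ) - ( 4 - 5 ) ) >= 8

Derivation:
post: y >= 8
stmt 4: x := z + z  -- replace 0 occurrence(s) of x with (z + z)
  => y >= 8
stmt 3: y := y - y  -- replace 1 occurrence(s) of y with (y - y)
  => ( y - y ) >= 8
stmt 2: z := z + x  -- replace 0 occurrence(s) of z with (z + x)
  => ( y - y ) >= 8
stmt 1: y := 4 - 5  -- replace 2 occurrence(s) of y with (4 - 5)
  => ( ( 4 - 5 ) - ( 4 - 5 ) ) >= 8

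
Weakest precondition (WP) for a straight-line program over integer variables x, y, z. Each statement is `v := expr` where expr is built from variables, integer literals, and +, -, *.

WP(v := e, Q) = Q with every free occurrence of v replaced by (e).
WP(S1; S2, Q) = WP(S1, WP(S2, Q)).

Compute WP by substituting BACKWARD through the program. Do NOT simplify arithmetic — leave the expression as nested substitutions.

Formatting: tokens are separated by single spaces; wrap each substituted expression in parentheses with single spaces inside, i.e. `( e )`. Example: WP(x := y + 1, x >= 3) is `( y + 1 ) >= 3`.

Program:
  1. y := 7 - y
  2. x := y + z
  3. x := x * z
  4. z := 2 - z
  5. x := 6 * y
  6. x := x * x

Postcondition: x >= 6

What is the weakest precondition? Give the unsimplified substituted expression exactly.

Answer: ( ( 6 * ( 7 - y ) ) * ( 6 * ( 7 - y ) ) ) >= 6

Derivation:
post: x >= 6
stmt 6: x := x * x  -- replace 1 occurrence(s) of x with (x * x)
  => ( x * x ) >= 6
stmt 5: x := 6 * y  -- replace 2 occurrence(s) of x with (6 * y)
  => ( ( 6 * y ) * ( 6 * y ) ) >= 6
stmt 4: z := 2 - z  -- replace 0 occurrence(s) of z with (2 - z)
  => ( ( 6 * y ) * ( 6 * y ) ) >= 6
stmt 3: x := x * z  -- replace 0 occurrence(s) of x with (x * z)
  => ( ( 6 * y ) * ( 6 * y ) ) >= 6
stmt 2: x := y + z  -- replace 0 occurrence(s) of x with (y + z)
  => ( ( 6 * y ) * ( 6 * y ) ) >= 6
stmt 1: y := 7 - y  -- replace 2 occurrence(s) of y with (7 - y)
  => ( ( 6 * ( 7 - y ) ) * ( 6 * ( 7 - y ) ) ) >= 6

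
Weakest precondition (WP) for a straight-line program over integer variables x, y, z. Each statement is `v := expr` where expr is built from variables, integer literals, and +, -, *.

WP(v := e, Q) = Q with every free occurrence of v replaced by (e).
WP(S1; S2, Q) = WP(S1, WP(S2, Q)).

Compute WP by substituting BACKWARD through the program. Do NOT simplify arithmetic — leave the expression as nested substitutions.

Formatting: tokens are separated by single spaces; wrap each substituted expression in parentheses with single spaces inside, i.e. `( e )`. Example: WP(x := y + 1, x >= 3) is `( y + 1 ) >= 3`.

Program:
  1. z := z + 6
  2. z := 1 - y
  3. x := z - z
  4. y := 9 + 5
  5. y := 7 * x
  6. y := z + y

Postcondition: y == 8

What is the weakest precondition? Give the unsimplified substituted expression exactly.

post: y == 8
stmt 6: y := z + y  -- replace 1 occurrence(s) of y with (z + y)
  => ( z + y ) == 8
stmt 5: y := 7 * x  -- replace 1 occurrence(s) of y with (7 * x)
  => ( z + ( 7 * x ) ) == 8
stmt 4: y := 9 + 5  -- replace 0 occurrence(s) of y with (9 + 5)
  => ( z + ( 7 * x ) ) == 8
stmt 3: x := z - z  -- replace 1 occurrence(s) of x with (z - z)
  => ( z + ( 7 * ( z - z ) ) ) == 8
stmt 2: z := 1 - y  -- replace 3 occurrence(s) of z with (1 - y)
  => ( ( 1 - y ) + ( 7 * ( ( 1 - y ) - ( 1 - y ) ) ) ) == 8
stmt 1: z := z + 6  -- replace 0 occurrence(s) of z with (z + 6)
  => ( ( 1 - y ) + ( 7 * ( ( 1 - y ) - ( 1 - y ) ) ) ) == 8

Answer: ( ( 1 - y ) + ( 7 * ( ( 1 - y ) - ( 1 - y ) ) ) ) == 8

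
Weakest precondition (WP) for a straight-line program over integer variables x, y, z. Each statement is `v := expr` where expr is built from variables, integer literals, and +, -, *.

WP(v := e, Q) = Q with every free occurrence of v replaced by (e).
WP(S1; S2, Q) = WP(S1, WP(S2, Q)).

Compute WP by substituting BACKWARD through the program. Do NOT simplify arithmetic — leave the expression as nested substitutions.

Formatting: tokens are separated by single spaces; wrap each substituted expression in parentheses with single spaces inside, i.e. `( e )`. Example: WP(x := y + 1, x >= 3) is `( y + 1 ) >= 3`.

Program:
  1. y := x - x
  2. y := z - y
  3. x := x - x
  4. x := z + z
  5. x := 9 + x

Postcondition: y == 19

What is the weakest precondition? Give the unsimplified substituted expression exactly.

Answer: ( z - ( x - x ) ) == 19

Derivation:
post: y == 19
stmt 5: x := 9 + x  -- replace 0 occurrence(s) of x with (9 + x)
  => y == 19
stmt 4: x := z + z  -- replace 0 occurrence(s) of x with (z + z)
  => y == 19
stmt 3: x := x - x  -- replace 0 occurrence(s) of x with (x - x)
  => y == 19
stmt 2: y := z - y  -- replace 1 occurrence(s) of y with (z - y)
  => ( z - y ) == 19
stmt 1: y := x - x  -- replace 1 occurrence(s) of y with (x - x)
  => ( z - ( x - x ) ) == 19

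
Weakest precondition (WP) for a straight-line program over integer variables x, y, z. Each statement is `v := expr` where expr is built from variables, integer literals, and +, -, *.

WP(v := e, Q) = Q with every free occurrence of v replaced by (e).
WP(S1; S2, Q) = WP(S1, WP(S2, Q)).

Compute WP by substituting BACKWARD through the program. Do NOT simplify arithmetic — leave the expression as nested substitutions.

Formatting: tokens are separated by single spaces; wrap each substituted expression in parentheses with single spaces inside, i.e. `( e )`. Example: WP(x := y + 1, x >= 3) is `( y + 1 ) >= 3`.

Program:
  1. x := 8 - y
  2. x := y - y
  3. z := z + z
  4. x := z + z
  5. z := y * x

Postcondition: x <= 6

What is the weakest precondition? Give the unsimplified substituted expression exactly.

post: x <= 6
stmt 5: z := y * x  -- replace 0 occurrence(s) of z with (y * x)
  => x <= 6
stmt 4: x := z + z  -- replace 1 occurrence(s) of x with (z + z)
  => ( z + z ) <= 6
stmt 3: z := z + z  -- replace 2 occurrence(s) of z with (z + z)
  => ( ( z + z ) + ( z + z ) ) <= 6
stmt 2: x := y - y  -- replace 0 occurrence(s) of x with (y - y)
  => ( ( z + z ) + ( z + z ) ) <= 6
stmt 1: x := 8 - y  -- replace 0 occurrence(s) of x with (8 - y)
  => ( ( z + z ) + ( z + z ) ) <= 6

Answer: ( ( z + z ) + ( z + z ) ) <= 6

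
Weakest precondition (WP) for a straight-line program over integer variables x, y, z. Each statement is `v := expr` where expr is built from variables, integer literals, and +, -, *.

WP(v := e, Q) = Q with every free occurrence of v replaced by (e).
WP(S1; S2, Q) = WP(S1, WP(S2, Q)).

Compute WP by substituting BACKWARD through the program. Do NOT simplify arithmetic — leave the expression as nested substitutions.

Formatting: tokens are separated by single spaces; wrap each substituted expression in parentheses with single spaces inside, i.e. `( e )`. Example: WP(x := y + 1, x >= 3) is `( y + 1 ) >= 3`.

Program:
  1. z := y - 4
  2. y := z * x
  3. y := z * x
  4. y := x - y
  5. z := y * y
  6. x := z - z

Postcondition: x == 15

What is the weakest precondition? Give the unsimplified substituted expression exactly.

post: x == 15
stmt 6: x := z - z  -- replace 1 occurrence(s) of x with (z - z)
  => ( z - z ) == 15
stmt 5: z := y * y  -- replace 2 occurrence(s) of z with (y * y)
  => ( ( y * y ) - ( y * y ) ) == 15
stmt 4: y := x - y  -- replace 4 occurrence(s) of y with (x - y)
  => ( ( ( x - y ) * ( x - y ) ) - ( ( x - y ) * ( x - y ) ) ) == 15
stmt 3: y := z * x  -- replace 4 occurrence(s) of y with (z * x)
  => ( ( ( x - ( z * x ) ) * ( x - ( z * x ) ) ) - ( ( x - ( z * x ) ) * ( x - ( z * x ) ) ) ) == 15
stmt 2: y := z * x  -- replace 0 occurrence(s) of y with (z * x)
  => ( ( ( x - ( z * x ) ) * ( x - ( z * x ) ) ) - ( ( x - ( z * x ) ) * ( x - ( z * x ) ) ) ) == 15
stmt 1: z := y - 4  -- replace 4 occurrence(s) of z with (y - 4)
  => ( ( ( x - ( ( y - 4 ) * x ) ) * ( x - ( ( y - 4 ) * x ) ) ) - ( ( x - ( ( y - 4 ) * x ) ) * ( x - ( ( y - 4 ) * x ) ) ) ) == 15

Answer: ( ( ( x - ( ( y - 4 ) * x ) ) * ( x - ( ( y - 4 ) * x ) ) ) - ( ( x - ( ( y - 4 ) * x ) ) * ( x - ( ( y - 4 ) * x ) ) ) ) == 15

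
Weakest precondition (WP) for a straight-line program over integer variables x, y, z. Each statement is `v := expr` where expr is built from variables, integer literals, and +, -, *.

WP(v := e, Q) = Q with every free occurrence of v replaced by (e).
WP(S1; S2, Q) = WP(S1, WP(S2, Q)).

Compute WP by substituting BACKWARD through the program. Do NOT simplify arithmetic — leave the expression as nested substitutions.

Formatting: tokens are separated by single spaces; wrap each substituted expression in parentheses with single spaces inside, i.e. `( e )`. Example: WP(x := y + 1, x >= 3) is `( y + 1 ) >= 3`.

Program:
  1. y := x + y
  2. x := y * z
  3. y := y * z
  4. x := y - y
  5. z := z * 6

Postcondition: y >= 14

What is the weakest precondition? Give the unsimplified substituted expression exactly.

post: y >= 14
stmt 5: z := z * 6  -- replace 0 occurrence(s) of z with (z * 6)
  => y >= 14
stmt 4: x := y - y  -- replace 0 occurrence(s) of x with (y - y)
  => y >= 14
stmt 3: y := y * z  -- replace 1 occurrence(s) of y with (y * z)
  => ( y * z ) >= 14
stmt 2: x := y * z  -- replace 0 occurrence(s) of x with (y * z)
  => ( y * z ) >= 14
stmt 1: y := x + y  -- replace 1 occurrence(s) of y with (x + y)
  => ( ( x + y ) * z ) >= 14

Answer: ( ( x + y ) * z ) >= 14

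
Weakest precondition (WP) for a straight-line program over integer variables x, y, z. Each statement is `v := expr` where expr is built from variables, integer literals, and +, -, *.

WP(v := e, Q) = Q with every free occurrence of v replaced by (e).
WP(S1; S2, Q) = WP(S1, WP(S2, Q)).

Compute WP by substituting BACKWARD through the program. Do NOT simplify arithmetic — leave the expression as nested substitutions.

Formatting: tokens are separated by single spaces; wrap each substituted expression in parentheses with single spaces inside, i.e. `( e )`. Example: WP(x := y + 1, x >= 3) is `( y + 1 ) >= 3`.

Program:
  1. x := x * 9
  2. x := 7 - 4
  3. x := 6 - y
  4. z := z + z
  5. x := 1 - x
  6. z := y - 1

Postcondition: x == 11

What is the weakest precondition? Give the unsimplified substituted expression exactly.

post: x == 11
stmt 6: z := y - 1  -- replace 0 occurrence(s) of z with (y - 1)
  => x == 11
stmt 5: x := 1 - x  -- replace 1 occurrence(s) of x with (1 - x)
  => ( 1 - x ) == 11
stmt 4: z := z + z  -- replace 0 occurrence(s) of z with (z + z)
  => ( 1 - x ) == 11
stmt 3: x := 6 - y  -- replace 1 occurrence(s) of x with (6 - y)
  => ( 1 - ( 6 - y ) ) == 11
stmt 2: x := 7 - 4  -- replace 0 occurrence(s) of x with (7 - 4)
  => ( 1 - ( 6 - y ) ) == 11
stmt 1: x := x * 9  -- replace 0 occurrence(s) of x with (x * 9)
  => ( 1 - ( 6 - y ) ) == 11

Answer: ( 1 - ( 6 - y ) ) == 11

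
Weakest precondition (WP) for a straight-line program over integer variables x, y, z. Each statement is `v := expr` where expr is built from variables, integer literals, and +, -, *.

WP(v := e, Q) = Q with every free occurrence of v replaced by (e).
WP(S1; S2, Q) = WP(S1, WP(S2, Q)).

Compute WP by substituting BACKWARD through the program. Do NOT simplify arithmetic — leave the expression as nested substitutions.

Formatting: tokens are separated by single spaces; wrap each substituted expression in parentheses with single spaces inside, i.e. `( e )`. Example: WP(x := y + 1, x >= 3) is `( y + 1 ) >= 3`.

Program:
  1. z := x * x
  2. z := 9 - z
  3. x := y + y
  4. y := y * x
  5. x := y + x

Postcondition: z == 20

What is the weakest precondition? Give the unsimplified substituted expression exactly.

post: z == 20
stmt 5: x := y + x  -- replace 0 occurrence(s) of x with (y + x)
  => z == 20
stmt 4: y := y * x  -- replace 0 occurrence(s) of y with (y * x)
  => z == 20
stmt 3: x := y + y  -- replace 0 occurrence(s) of x with (y + y)
  => z == 20
stmt 2: z := 9 - z  -- replace 1 occurrence(s) of z with (9 - z)
  => ( 9 - z ) == 20
stmt 1: z := x * x  -- replace 1 occurrence(s) of z with (x * x)
  => ( 9 - ( x * x ) ) == 20

Answer: ( 9 - ( x * x ) ) == 20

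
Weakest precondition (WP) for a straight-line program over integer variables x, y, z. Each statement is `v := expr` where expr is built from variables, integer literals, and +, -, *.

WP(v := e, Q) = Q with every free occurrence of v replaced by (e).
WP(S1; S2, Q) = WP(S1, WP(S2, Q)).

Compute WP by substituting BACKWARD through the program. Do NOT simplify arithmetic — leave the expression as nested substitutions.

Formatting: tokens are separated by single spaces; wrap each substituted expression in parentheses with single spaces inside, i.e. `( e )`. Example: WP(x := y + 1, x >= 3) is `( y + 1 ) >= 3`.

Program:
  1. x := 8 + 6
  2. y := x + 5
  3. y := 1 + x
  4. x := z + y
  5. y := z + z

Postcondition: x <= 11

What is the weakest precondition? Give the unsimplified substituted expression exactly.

post: x <= 11
stmt 5: y := z + z  -- replace 0 occurrence(s) of y with (z + z)
  => x <= 11
stmt 4: x := z + y  -- replace 1 occurrence(s) of x with (z + y)
  => ( z + y ) <= 11
stmt 3: y := 1 + x  -- replace 1 occurrence(s) of y with (1 + x)
  => ( z + ( 1 + x ) ) <= 11
stmt 2: y := x + 5  -- replace 0 occurrence(s) of y with (x + 5)
  => ( z + ( 1 + x ) ) <= 11
stmt 1: x := 8 + 6  -- replace 1 occurrence(s) of x with (8 + 6)
  => ( z + ( 1 + ( 8 + 6 ) ) ) <= 11

Answer: ( z + ( 1 + ( 8 + 6 ) ) ) <= 11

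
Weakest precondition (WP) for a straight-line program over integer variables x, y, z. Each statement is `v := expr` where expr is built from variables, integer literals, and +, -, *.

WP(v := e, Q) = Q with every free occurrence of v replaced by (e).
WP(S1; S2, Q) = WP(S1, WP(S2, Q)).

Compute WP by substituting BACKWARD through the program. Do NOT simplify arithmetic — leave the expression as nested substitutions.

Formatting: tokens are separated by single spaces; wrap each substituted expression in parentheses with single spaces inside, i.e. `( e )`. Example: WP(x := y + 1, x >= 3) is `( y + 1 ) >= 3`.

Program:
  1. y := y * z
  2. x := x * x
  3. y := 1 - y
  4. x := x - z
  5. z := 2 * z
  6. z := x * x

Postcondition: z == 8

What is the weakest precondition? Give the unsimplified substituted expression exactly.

Answer: ( ( ( x * x ) - z ) * ( ( x * x ) - z ) ) == 8

Derivation:
post: z == 8
stmt 6: z := x * x  -- replace 1 occurrence(s) of z with (x * x)
  => ( x * x ) == 8
stmt 5: z := 2 * z  -- replace 0 occurrence(s) of z with (2 * z)
  => ( x * x ) == 8
stmt 4: x := x - z  -- replace 2 occurrence(s) of x with (x - z)
  => ( ( x - z ) * ( x - z ) ) == 8
stmt 3: y := 1 - y  -- replace 0 occurrence(s) of y with (1 - y)
  => ( ( x - z ) * ( x - z ) ) == 8
stmt 2: x := x * x  -- replace 2 occurrence(s) of x with (x * x)
  => ( ( ( x * x ) - z ) * ( ( x * x ) - z ) ) == 8
stmt 1: y := y * z  -- replace 0 occurrence(s) of y with (y * z)
  => ( ( ( x * x ) - z ) * ( ( x * x ) - z ) ) == 8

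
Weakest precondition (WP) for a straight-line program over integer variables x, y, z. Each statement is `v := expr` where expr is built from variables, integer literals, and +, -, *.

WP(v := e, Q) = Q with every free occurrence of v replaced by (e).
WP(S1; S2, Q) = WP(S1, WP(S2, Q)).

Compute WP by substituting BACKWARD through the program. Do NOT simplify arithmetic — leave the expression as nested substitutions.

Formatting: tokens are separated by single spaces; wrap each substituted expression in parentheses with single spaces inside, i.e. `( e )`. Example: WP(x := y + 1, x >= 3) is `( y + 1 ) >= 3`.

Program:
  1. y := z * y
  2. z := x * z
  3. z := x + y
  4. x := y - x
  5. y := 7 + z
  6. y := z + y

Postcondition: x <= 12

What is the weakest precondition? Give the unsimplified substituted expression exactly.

post: x <= 12
stmt 6: y := z + y  -- replace 0 occurrence(s) of y with (z + y)
  => x <= 12
stmt 5: y := 7 + z  -- replace 0 occurrence(s) of y with (7 + z)
  => x <= 12
stmt 4: x := y - x  -- replace 1 occurrence(s) of x with (y - x)
  => ( y - x ) <= 12
stmt 3: z := x + y  -- replace 0 occurrence(s) of z with (x + y)
  => ( y - x ) <= 12
stmt 2: z := x * z  -- replace 0 occurrence(s) of z with (x * z)
  => ( y - x ) <= 12
stmt 1: y := z * y  -- replace 1 occurrence(s) of y with (z * y)
  => ( ( z * y ) - x ) <= 12

Answer: ( ( z * y ) - x ) <= 12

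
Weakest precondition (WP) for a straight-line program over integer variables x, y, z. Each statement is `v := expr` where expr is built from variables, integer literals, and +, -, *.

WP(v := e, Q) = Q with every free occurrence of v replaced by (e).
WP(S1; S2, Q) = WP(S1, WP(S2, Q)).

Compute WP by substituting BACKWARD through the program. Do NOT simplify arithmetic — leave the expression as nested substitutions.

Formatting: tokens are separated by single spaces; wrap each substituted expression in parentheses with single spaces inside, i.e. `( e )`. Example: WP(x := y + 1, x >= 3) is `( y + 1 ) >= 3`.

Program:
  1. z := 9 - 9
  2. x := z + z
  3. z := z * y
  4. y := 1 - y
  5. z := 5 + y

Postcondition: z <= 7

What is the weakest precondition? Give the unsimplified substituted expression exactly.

post: z <= 7
stmt 5: z := 5 + y  -- replace 1 occurrence(s) of z with (5 + y)
  => ( 5 + y ) <= 7
stmt 4: y := 1 - y  -- replace 1 occurrence(s) of y with (1 - y)
  => ( 5 + ( 1 - y ) ) <= 7
stmt 3: z := z * y  -- replace 0 occurrence(s) of z with (z * y)
  => ( 5 + ( 1 - y ) ) <= 7
stmt 2: x := z + z  -- replace 0 occurrence(s) of x with (z + z)
  => ( 5 + ( 1 - y ) ) <= 7
stmt 1: z := 9 - 9  -- replace 0 occurrence(s) of z with (9 - 9)
  => ( 5 + ( 1 - y ) ) <= 7

Answer: ( 5 + ( 1 - y ) ) <= 7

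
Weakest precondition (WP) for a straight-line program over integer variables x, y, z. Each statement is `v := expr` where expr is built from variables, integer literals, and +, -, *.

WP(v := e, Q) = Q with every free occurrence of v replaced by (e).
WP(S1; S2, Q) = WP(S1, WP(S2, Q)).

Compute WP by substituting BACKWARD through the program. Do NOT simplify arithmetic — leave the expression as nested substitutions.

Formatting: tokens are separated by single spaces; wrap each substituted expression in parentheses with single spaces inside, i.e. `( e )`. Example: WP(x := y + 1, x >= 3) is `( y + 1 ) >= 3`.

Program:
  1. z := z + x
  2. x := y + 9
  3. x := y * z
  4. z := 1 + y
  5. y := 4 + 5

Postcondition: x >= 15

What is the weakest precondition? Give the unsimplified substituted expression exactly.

post: x >= 15
stmt 5: y := 4 + 5  -- replace 0 occurrence(s) of y with (4 + 5)
  => x >= 15
stmt 4: z := 1 + y  -- replace 0 occurrence(s) of z with (1 + y)
  => x >= 15
stmt 3: x := y * z  -- replace 1 occurrence(s) of x with (y * z)
  => ( y * z ) >= 15
stmt 2: x := y + 9  -- replace 0 occurrence(s) of x with (y + 9)
  => ( y * z ) >= 15
stmt 1: z := z + x  -- replace 1 occurrence(s) of z with (z + x)
  => ( y * ( z + x ) ) >= 15

Answer: ( y * ( z + x ) ) >= 15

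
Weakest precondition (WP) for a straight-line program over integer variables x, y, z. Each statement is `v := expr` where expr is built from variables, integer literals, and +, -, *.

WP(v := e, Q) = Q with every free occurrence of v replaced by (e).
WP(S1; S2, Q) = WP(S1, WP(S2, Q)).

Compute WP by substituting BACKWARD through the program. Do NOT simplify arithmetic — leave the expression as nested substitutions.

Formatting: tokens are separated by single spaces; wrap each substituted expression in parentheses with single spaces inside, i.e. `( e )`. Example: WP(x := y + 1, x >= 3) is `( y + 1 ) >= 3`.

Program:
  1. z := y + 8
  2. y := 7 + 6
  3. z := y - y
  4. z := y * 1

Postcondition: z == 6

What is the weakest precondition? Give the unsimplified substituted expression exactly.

post: z == 6
stmt 4: z := y * 1  -- replace 1 occurrence(s) of z with (y * 1)
  => ( y * 1 ) == 6
stmt 3: z := y - y  -- replace 0 occurrence(s) of z with (y - y)
  => ( y * 1 ) == 6
stmt 2: y := 7 + 6  -- replace 1 occurrence(s) of y with (7 + 6)
  => ( ( 7 + 6 ) * 1 ) == 6
stmt 1: z := y + 8  -- replace 0 occurrence(s) of z with (y + 8)
  => ( ( 7 + 6 ) * 1 ) == 6

Answer: ( ( 7 + 6 ) * 1 ) == 6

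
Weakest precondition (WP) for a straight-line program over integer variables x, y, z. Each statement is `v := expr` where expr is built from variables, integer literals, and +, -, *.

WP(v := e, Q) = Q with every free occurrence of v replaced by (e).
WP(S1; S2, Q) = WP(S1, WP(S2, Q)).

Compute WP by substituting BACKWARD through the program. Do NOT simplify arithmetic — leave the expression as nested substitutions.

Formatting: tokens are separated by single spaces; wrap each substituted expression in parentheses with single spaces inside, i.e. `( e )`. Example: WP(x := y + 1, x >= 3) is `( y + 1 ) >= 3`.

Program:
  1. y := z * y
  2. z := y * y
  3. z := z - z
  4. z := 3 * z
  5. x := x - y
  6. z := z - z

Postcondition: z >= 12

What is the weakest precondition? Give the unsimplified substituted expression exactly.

Answer: ( ( 3 * ( ( ( z * y ) * ( z * y ) ) - ( ( z * y ) * ( z * y ) ) ) ) - ( 3 * ( ( ( z * y ) * ( z * y ) ) - ( ( z * y ) * ( z * y ) ) ) ) ) >= 12

Derivation:
post: z >= 12
stmt 6: z := z - z  -- replace 1 occurrence(s) of z with (z - z)
  => ( z - z ) >= 12
stmt 5: x := x - y  -- replace 0 occurrence(s) of x with (x - y)
  => ( z - z ) >= 12
stmt 4: z := 3 * z  -- replace 2 occurrence(s) of z with (3 * z)
  => ( ( 3 * z ) - ( 3 * z ) ) >= 12
stmt 3: z := z - z  -- replace 2 occurrence(s) of z with (z - z)
  => ( ( 3 * ( z - z ) ) - ( 3 * ( z - z ) ) ) >= 12
stmt 2: z := y * y  -- replace 4 occurrence(s) of z with (y * y)
  => ( ( 3 * ( ( y * y ) - ( y * y ) ) ) - ( 3 * ( ( y * y ) - ( y * y ) ) ) ) >= 12
stmt 1: y := z * y  -- replace 8 occurrence(s) of y with (z * y)
  => ( ( 3 * ( ( ( z * y ) * ( z * y ) ) - ( ( z * y ) * ( z * y ) ) ) ) - ( 3 * ( ( ( z * y ) * ( z * y ) ) - ( ( z * y ) * ( z * y ) ) ) ) ) >= 12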